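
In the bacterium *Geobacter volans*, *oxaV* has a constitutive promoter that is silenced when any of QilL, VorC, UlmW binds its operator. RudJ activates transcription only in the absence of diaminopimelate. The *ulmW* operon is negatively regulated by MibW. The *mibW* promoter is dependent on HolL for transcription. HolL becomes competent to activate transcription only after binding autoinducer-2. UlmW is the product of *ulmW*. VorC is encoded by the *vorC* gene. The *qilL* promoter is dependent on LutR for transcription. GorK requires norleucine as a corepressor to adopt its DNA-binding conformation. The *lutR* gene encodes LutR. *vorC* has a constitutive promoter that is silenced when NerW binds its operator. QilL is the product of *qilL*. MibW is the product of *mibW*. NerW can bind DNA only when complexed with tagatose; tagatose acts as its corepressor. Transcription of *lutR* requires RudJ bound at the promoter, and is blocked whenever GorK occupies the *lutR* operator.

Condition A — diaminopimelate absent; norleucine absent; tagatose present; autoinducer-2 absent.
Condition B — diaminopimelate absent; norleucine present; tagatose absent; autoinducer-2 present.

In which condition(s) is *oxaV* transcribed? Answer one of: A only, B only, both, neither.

neither

Condition A:
Diaminopimelate is absent, so RudJ is active.
Norleucine is absent, so GorK is inactive.
No repressor is bound and RudJ is active, so *lutR* is transcribed.
So LutR is produced and active.
No repressor is bound and LutR is active, so *qilL* is transcribed.
So QilL is produced and active.
Tagatose is present, so NerW is active.
With repressor NerW bound, *vorC* is not transcribed.
So VorC is not produced.
Autoinducer-2 is absent, so HolL is inactive.
Required activator HolL is absent, so *mibW* is not transcribed.
So MibW is not produced.
With no repressor bound, *ulmW* is transcribed.
So UlmW is produced and active.
With repressor QilL bound, *oxaV* is not transcribed.
→ *oxaV* is OFF in A.
Condition B:
Diaminopimelate is absent, so RudJ is active.
Norleucine is present, so GorK is active.
With repressor GorK bound, *lutR* is not transcribed.
So LutR is not produced.
Required activator LutR is absent, so *qilL* is not transcribed.
So QilL is not produced.
Tagatose is absent, so NerW is inactive.
With no repressor bound, *vorC* is transcribed.
So VorC is produced and active.
Autoinducer-2 is present, so HolL is active.
No repressor is bound and HolL is active, so *mibW* is transcribed.
So MibW is produced and active.
With repressor MibW bound, *ulmW* is not transcribed.
So UlmW is not produced.
With repressor VorC bound, *oxaV* is not transcribed.
→ *oxaV* is OFF in B.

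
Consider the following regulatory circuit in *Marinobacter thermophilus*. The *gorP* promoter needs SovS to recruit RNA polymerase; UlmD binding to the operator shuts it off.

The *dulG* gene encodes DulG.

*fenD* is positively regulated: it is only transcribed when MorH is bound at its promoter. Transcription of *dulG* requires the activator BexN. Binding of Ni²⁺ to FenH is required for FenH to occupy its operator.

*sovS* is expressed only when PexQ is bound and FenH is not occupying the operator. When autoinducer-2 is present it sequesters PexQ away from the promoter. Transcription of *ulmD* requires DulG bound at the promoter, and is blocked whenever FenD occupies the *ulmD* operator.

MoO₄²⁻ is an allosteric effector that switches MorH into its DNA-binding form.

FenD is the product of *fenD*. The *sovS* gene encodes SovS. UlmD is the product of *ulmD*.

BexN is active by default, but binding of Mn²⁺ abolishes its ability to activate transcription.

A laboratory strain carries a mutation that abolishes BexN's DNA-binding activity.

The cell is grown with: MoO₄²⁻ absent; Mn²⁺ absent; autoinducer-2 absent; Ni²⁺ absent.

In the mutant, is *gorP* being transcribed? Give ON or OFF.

Ni²⁺ is absent, so FenH is inactive.
Autoinducer-2 is absent, so PexQ is active.
No repressor is bound and PexQ is active, so *sovS* is transcribed.
So SovS is produced and active.
BexN is non-functional in this strain, so it has no effect.
Required activator BexN is absent, so *dulG* is not transcribed.
So DulG is not produced.
MoO₄²⁻ is absent, so MorH is inactive.
Required activator MorH is absent, so *fenD* is not transcribed.
So FenD is not produced.
Required activator DulG is absent, so *ulmD* is not transcribed.
So UlmD is not produced.
No repressor is bound and SovS is active, so *gorP* is transcribed.

ON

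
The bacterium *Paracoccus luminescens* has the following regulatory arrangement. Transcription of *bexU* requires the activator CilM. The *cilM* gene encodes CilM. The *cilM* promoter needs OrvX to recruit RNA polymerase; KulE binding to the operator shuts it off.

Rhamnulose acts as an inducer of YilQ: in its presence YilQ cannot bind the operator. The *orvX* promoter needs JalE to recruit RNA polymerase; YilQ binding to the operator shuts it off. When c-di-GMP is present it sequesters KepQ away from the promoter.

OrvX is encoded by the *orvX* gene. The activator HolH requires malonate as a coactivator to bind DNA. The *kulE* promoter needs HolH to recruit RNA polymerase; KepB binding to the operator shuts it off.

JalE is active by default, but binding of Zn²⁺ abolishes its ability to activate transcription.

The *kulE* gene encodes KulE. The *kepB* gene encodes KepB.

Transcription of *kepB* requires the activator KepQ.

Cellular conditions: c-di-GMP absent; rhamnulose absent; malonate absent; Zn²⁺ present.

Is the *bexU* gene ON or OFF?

c-di-GMP is absent, so KepQ is active.
No repressor is bound and KepQ is active, so *kepB* is transcribed.
So KepB is produced and active.
Malonate is absent, so HolH is inactive.
With repressor KepB bound, *kulE* is not transcribed.
So KulE is not produced.
Rhamnulose is absent, so YilQ is active.
Zn²⁺ is present, so JalE is inactive.
With repressor YilQ bound, *orvX* is not transcribed.
So OrvX is not produced.
Required activator OrvX is absent, so *cilM* is not transcribed.
So CilM is not produced.
Required activator CilM is absent, so *bexU* is not transcribed.

OFF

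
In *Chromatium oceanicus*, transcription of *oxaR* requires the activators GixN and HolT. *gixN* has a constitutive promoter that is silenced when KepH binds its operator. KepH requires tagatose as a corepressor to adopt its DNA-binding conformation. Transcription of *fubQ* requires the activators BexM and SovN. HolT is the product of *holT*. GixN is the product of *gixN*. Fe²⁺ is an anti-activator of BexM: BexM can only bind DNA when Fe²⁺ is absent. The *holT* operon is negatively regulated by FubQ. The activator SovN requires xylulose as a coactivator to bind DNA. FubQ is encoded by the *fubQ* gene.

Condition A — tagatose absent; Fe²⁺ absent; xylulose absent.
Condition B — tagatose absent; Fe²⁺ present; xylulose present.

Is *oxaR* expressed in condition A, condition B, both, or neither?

Condition A:
Tagatose is absent, so KepH is inactive.
With no repressor bound, *gixN* is transcribed.
So GixN is produced and active.
Fe²⁺ is absent, so BexM is active.
Xylulose is absent, so SovN is inactive.
Required activator SovN is absent, so *fubQ* is not transcribed.
So FubQ is not produced.
With no repressor bound, *holT* is transcribed.
So HolT is produced and active.
No repressor is bound and GixN and HolT are active, so *oxaR* is transcribed.
→ *oxaR* is ON in A.
Condition B:
Tagatose is absent, so KepH is inactive.
With no repressor bound, *gixN* is transcribed.
So GixN is produced and active.
Fe²⁺ is present, so BexM is inactive.
Xylulose is present, so SovN is active.
Required activator BexM is absent, so *fubQ* is not transcribed.
So FubQ is not produced.
With no repressor bound, *holT* is transcribed.
So HolT is produced and active.
No repressor is bound and GixN and HolT are active, so *oxaR* is transcribed.
→ *oxaR* is ON in B.

both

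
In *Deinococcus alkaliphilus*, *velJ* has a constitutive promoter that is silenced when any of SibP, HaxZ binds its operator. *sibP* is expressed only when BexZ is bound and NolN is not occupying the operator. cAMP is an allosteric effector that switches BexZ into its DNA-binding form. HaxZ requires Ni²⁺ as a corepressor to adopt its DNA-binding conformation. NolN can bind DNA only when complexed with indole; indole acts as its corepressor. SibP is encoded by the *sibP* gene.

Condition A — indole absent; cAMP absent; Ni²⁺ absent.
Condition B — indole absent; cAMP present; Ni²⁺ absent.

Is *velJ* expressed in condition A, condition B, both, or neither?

A only

Condition A:
Indole is absent, so NolN is inactive.
cAMP is absent, so BexZ is inactive.
Required activator BexZ is absent, so *sibP* is not transcribed.
So SibP is not produced.
Ni²⁺ is absent, so HaxZ is inactive.
With no repressor bound, *velJ* is transcribed.
→ *velJ* is ON in A.
Condition B:
Indole is absent, so NolN is inactive.
cAMP is present, so BexZ is active.
No repressor is bound and BexZ is active, so *sibP* is transcribed.
So SibP is produced and active.
Ni²⁺ is absent, so HaxZ is inactive.
With repressor SibP bound, *velJ* is not transcribed.
→ *velJ* is OFF in B.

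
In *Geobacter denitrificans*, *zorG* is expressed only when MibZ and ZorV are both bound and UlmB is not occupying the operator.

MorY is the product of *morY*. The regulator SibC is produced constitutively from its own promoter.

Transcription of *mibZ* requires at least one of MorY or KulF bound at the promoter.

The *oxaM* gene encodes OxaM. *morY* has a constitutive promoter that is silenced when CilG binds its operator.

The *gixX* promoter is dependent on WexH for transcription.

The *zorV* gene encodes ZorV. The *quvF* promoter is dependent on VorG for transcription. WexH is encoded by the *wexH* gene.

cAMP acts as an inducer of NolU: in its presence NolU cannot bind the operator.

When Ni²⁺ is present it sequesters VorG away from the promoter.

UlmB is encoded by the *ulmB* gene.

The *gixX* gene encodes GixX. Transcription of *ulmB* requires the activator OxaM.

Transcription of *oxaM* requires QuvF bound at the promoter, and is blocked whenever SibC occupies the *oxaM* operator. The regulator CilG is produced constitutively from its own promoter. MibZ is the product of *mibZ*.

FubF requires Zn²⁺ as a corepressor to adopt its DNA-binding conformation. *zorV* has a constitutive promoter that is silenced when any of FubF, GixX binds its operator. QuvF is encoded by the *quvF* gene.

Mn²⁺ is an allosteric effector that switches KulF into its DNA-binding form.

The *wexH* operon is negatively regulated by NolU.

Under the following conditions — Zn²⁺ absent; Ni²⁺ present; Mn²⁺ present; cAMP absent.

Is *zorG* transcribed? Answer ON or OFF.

SibC is produced constitutively and is active.
Ni²⁺ is present, so VorG is inactive.
Required activator VorG is absent, so *quvF* is not transcribed.
So QuvF is not produced.
With repressor SibC bound, *oxaM* is not transcribed.
So OxaM is not produced.
Required activator OxaM is absent, so *ulmB* is not transcribed.
So UlmB is not produced.
CilG is produced constitutively and is active.
With repressor CilG bound, *morY* is not transcribed.
So MorY is not produced.
Mn²⁺ is present, so KulF is active.
Activator KulF is present, so *mibZ* is transcribed.
So MibZ is produced and active.
Zn²⁺ is absent, so FubF is inactive.
cAMP is absent, so NolU is active.
With repressor NolU bound, *wexH* is not transcribed.
So WexH is not produced.
Required activator WexH is absent, so *gixX* is not transcribed.
So GixX is not produced.
With no repressor bound, *zorV* is transcribed.
So ZorV is produced and active.
No repressor is bound and MibZ and ZorV are active, so *zorG* is transcribed.

ON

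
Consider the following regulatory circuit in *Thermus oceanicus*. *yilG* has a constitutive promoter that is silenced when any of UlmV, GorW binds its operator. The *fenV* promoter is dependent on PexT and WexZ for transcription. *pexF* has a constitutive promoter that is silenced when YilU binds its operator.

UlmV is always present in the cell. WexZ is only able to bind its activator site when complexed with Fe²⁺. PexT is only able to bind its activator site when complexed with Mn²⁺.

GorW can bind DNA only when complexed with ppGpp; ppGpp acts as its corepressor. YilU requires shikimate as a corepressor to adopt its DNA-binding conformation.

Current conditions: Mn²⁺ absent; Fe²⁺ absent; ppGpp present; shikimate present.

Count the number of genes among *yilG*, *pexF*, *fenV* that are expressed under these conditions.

0

UlmV is produced constitutively and is active.
ppGpp is present, so GorW is active.
With repressor UlmV bound, *yilG* is not transcribed.
→ *yilG* is OFF.
Shikimate is present, so YilU is active.
With repressor YilU bound, *pexF* is not transcribed.
→ *pexF* is OFF.
Mn²⁺ is absent, so PexT is inactive.
Fe²⁺ is absent, so WexZ is inactive.
Required activator PexT is absent, so *fenV* is not transcribed.
→ *fenV* is OFF.
0 of the 3 genes are transcribed.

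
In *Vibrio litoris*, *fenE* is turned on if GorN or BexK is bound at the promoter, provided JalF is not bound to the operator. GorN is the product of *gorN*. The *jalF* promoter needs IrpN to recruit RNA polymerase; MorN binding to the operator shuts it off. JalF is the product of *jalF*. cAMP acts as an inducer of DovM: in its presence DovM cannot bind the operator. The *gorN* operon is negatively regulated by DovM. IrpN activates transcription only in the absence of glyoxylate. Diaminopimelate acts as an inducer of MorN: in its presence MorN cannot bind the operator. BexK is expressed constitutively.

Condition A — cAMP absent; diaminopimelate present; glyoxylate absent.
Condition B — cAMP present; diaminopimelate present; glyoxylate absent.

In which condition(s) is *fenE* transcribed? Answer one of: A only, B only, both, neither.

Condition A:
cAMP is absent, so DovM is active.
With repressor DovM bound, *gorN* is not transcribed.
So GorN is not produced.
Diaminopimelate is present, so MorN is inactive.
Glyoxylate is absent, so IrpN is active.
No repressor is bound and IrpN is active, so *jalF* is transcribed.
So JalF is produced and active.
BexK is produced constitutively and is active.
With repressor JalF bound, *fenE* is not transcribed.
→ *fenE* is OFF in A.
Condition B:
cAMP is present, so DovM is inactive.
With no repressor bound, *gorN* is transcribed.
So GorN is produced and active.
Diaminopimelate is present, so MorN is inactive.
Glyoxylate is absent, so IrpN is active.
No repressor is bound and IrpN is active, so *jalF* is transcribed.
So JalF is produced and active.
BexK is produced constitutively and is active.
With repressor JalF bound, *fenE* is not transcribed.
→ *fenE* is OFF in B.

neither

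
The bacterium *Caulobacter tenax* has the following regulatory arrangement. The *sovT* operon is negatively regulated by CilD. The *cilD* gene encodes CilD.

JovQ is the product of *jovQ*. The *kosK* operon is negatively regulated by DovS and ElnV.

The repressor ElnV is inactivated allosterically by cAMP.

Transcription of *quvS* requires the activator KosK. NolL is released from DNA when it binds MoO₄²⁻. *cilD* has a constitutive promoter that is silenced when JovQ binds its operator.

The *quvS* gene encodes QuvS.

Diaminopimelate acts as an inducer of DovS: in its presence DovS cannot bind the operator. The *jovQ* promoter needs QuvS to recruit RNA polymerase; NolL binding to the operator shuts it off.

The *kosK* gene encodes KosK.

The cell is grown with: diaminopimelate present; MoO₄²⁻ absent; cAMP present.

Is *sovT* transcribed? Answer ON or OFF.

Diaminopimelate is present, so DovS is inactive.
cAMP is present, so ElnV is inactive.
With no repressor bound, *kosK* is transcribed.
So KosK is produced and active.
No repressor is bound and KosK is active, so *quvS* is transcribed.
So QuvS is produced and active.
MoO₄²⁻ is absent, so NolL is active.
With repressor NolL bound, *jovQ* is not transcribed.
So JovQ is not produced.
With no repressor bound, *cilD* is transcribed.
So CilD is produced and active.
With repressor CilD bound, *sovT* is not transcribed.

OFF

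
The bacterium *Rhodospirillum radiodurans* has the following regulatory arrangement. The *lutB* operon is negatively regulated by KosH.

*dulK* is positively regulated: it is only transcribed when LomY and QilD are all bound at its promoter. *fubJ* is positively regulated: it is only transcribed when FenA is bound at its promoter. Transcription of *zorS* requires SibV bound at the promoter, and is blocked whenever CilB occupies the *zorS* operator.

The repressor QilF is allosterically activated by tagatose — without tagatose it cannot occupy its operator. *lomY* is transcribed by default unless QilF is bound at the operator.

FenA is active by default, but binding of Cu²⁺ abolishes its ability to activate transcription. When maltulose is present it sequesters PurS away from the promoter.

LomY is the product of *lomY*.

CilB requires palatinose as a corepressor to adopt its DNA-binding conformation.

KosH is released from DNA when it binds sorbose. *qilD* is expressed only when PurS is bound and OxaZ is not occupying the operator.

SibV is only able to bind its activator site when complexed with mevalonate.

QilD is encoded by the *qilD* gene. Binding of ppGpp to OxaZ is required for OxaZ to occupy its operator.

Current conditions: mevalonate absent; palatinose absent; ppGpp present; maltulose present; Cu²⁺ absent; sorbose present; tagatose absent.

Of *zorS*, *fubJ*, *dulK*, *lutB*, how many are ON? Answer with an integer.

Palatinose is absent, so CilB is inactive.
Mevalonate is absent, so SibV is inactive.
Required activator SibV is absent, so *zorS* is not transcribed.
→ *zorS* is OFF.
Cu²⁺ is absent, so FenA is active.
No repressor is bound and FenA is active, so *fubJ* is transcribed.
→ *fubJ* is ON.
Tagatose is absent, so QilF is inactive.
With no repressor bound, *lomY* is transcribed.
So LomY is produced and active.
ppGpp is present, so OxaZ is active.
Maltulose is present, so PurS is inactive.
With repressor OxaZ bound, *qilD* is not transcribed.
So QilD is not produced.
Required activator QilD is absent, so *dulK* is not transcribed.
→ *dulK* is OFF.
Sorbose is present, so KosH is inactive.
With no repressor bound, *lutB* is transcribed.
→ *lutB* is ON.
2 of the 4 genes are transcribed.

2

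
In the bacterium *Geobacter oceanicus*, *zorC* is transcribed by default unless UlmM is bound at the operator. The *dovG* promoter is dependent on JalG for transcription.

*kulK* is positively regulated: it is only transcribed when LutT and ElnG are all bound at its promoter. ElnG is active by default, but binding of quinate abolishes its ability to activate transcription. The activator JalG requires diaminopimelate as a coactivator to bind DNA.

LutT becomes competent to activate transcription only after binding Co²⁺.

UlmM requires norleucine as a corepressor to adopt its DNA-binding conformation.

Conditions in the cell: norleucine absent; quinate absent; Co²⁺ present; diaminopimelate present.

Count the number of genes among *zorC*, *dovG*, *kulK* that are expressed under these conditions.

Norleucine is absent, so UlmM is inactive.
With no repressor bound, *zorC* is transcribed.
→ *zorC* is ON.
Diaminopimelate is present, so JalG is active.
No repressor is bound and JalG is active, so *dovG* is transcribed.
→ *dovG* is ON.
Co²⁺ is present, so LutT is active.
Quinate is absent, so ElnG is active.
No repressor is bound and LutT and ElnG are active, so *kulK* is transcribed.
→ *kulK* is ON.
3 of the 3 genes are transcribed.

3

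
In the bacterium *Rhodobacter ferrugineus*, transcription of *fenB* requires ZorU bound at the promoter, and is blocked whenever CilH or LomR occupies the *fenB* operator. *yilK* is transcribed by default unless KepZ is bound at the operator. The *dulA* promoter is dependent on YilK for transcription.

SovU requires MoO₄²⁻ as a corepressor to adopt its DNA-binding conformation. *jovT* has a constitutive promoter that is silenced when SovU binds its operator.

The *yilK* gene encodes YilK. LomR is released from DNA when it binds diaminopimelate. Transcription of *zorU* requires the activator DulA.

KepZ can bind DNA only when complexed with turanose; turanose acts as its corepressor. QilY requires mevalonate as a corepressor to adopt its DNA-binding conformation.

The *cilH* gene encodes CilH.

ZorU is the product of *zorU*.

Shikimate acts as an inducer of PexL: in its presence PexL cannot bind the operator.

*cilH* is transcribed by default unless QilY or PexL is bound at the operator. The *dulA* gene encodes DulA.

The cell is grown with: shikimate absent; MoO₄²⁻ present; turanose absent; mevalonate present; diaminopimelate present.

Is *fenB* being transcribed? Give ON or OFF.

ON

Turanose is absent, so KepZ is inactive.
With no repressor bound, *yilK* is transcribed.
So YilK is produced and active.
No repressor is bound and YilK is active, so *dulA* is transcribed.
So DulA is produced and active.
No repressor is bound and DulA is active, so *zorU* is transcribed.
So ZorU is produced and active.
Mevalonate is present, so QilY is active.
Shikimate is absent, so PexL is active.
With repressor QilY bound, *cilH* is not transcribed.
So CilH is not produced.
Diaminopimelate is present, so LomR is inactive.
No repressor is bound and ZorU is active, so *fenB* is transcribed.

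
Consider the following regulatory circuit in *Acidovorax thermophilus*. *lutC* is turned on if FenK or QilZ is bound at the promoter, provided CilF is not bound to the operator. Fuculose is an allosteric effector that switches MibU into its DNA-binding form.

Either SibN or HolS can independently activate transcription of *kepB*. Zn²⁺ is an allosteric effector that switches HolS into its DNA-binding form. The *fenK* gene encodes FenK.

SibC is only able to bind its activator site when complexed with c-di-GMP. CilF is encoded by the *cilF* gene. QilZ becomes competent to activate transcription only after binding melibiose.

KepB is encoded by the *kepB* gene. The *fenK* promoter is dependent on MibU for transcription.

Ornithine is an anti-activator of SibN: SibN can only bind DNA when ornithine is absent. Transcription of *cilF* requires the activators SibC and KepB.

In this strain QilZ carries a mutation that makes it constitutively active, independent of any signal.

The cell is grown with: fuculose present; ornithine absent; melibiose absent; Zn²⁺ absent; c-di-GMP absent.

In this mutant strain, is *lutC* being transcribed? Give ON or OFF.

Fuculose is present, so MibU is active.
No repressor is bound and MibU is active, so *fenK* is transcribed.
So FenK is produced and active.
c-di-GMP is absent, so SibC is inactive.
Ornithine is absent, so SibN is active.
Zn²⁺ is absent, so HolS is inactive.
Activator SibN is present, so *kepB* is transcribed.
So KepB is produced and active.
Required activator SibC is absent, so *cilF* is not transcribed.
So CilF is not produced.
QilZ is constitutively active in this strain.
Activator FenK is present, so *lutC* is transcribed.

ON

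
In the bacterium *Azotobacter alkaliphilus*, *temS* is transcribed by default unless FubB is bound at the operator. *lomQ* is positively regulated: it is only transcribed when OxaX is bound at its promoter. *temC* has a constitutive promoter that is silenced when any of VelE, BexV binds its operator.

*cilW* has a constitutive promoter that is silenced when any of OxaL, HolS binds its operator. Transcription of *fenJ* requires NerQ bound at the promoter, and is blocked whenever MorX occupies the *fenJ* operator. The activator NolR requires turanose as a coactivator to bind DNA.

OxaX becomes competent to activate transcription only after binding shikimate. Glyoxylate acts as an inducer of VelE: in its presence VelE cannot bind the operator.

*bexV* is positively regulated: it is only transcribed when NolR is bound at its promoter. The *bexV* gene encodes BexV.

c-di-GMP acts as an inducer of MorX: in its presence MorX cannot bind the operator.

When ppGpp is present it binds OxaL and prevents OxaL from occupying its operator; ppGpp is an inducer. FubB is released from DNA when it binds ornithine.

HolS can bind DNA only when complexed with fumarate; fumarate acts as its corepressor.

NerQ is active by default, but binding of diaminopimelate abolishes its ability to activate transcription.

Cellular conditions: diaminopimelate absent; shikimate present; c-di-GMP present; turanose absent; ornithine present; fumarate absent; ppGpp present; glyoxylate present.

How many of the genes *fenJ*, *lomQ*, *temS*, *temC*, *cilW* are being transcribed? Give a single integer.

c-di-GMP is present, so MorX is inactive.
Diaminopimelate is absent, so NerQ is active.
No repressor is bound and NerQ is active, so *fenJ* is transcribed.
→ *fenJ* is ON.
Shikimate is present, so OxaX is active.
No repressor is bound and OxaX is active, so *lomQ* is transcribed.
→ *lomQ* is ON.
Ornithine is present, so FubB is inactive.
With no repressor bound, *temS* is transcribed.
→ *temS* is ON.
Glyoxylate is present, so VelE is inactive.
Turanose is absent, so NolR is inactive.
Required activator NolR is absent, so *bexV* is not transcribed.
So BexV is not produced.
With no repressor bound, *temC* is transcribed.
→ *temC* is ON.
ppGpp is present, so OxaL is inactive.
Fumarate is absent, so HolS is inactive.
With no repressor bound, *cilW* is transcribed.
→ *cilW* is ON.
5 of the 5 genes are transcribed.

5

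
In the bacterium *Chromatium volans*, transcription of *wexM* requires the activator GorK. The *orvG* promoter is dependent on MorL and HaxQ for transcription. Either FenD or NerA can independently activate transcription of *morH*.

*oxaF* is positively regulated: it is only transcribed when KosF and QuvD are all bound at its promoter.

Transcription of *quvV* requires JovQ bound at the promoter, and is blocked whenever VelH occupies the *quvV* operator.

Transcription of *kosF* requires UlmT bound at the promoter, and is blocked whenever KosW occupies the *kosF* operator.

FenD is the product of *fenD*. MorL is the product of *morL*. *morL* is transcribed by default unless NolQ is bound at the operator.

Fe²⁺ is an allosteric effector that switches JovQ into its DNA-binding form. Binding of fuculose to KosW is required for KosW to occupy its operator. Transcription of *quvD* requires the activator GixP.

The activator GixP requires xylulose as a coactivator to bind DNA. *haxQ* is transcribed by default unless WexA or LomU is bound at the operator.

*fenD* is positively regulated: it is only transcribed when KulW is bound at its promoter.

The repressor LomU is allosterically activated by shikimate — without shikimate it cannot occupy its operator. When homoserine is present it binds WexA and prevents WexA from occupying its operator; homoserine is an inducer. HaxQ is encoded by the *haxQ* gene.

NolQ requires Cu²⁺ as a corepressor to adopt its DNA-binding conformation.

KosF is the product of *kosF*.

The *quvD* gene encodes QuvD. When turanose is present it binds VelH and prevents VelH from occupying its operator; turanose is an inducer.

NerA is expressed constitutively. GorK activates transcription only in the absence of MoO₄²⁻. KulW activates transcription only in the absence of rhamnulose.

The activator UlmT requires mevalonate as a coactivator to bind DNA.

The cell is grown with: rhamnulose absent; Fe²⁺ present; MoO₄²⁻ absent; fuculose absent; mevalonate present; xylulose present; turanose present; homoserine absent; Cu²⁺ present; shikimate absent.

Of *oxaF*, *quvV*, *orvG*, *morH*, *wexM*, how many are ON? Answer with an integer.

4

Fuculose is absent, so KosW is inactive.
Mevalonate is present, so UlmT is active.
No repressor is bound and UlmT is active, so *kosF* is transcribed.
So KosF is produced and active.
Xylulose is present, so GixP is active.
No repressor is bound and GixP is active, so *quvD* is transcribed.
So QuvD is produced and active.
No repressor is bound and KosF and QuvD are active, so *oxaF* is transcribed.
→ *oxaF* is ON.
Fe²⁺ is present, so JovQ is active.
Turanose is present, so VelH is inactive.
No repressor is bound and JovQ is active, so *quvV* is transcribed.
→ *quvV* is ON.
Cu²⁺ is present, so NolQ is active.
With repressor NolQ bound, *morL* is not transcribed.
So MorL is not produced.
Homoserine is absent, so WexA is active.
Shikimate is absent, so LomU is inactive.
With repressor WexA bound, *haxQ* is not transcribed.
So HaxQ is not produced.
Required activator MorL is absent, so *orvG* is not transcribed.
→ *orvG* is OFF.
Rhamnulose is absent, so KulW is active.
No repressor is bound and KulW is active, so *fenD* is transcribed.
So FenD is produced and active.
NerA is produced constitutively and is active.
Activator FenD is present, so *morH* is transcribed.
→ *morH* is ON.
MoO₄²⁻ is absent, so GorK is active.
No repressor is bound and GorK is active, so *wexM* is transcribed.
→ *wexM* is ON.
4 of the 5 genes are transcribed.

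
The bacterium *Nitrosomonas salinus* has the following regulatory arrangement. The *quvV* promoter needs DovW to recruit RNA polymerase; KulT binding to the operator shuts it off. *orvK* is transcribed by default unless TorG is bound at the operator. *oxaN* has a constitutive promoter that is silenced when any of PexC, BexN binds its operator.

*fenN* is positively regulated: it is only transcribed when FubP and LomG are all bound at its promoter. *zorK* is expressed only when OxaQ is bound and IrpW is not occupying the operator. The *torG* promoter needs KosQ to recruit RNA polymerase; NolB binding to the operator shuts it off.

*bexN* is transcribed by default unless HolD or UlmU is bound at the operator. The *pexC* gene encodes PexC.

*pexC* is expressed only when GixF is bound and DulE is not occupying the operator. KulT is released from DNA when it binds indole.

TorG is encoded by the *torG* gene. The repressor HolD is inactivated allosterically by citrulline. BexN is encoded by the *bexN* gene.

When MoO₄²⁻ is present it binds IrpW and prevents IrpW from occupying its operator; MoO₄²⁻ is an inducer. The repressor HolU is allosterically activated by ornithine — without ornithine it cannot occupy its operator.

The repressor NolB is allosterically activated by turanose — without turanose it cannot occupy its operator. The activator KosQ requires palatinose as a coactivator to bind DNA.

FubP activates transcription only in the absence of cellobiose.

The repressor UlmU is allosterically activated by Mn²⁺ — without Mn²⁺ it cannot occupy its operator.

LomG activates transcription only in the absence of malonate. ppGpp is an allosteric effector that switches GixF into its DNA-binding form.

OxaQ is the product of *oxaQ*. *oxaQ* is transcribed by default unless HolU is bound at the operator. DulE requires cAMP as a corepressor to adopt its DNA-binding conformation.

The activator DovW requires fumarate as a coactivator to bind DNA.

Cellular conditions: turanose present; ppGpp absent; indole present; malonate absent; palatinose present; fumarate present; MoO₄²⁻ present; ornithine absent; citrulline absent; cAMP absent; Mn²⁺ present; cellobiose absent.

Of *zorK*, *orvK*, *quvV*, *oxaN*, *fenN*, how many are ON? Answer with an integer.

5

MoO₄²⁻ is present, so IrpW is inactive.
Ornithine is absent, so HolU is inactive.
With no repressor bound, *oxaQ* is transcribed.
So OxaQ is produced and active.
No repressor is bound and OxaQ is active, so *zorK* is transcribed.
→ *zorK* is ON.
Palatinose is present, so KosQ is active.
Turanose is present, so NolB is active.
With repressor NolB bound, *torG* is not transcribed.
So TorG is not produced.
With no repressor bound, *orvK* is transcribed.
→ *orvK* is ON.
Fumarate is present, so DovW is active.
Indole is present, so KulT is inactive.
No repressor is bound and DovW is active, so *quvV* is transcribed.
→ *quvV* is ON.
cAMP is absent, so DulE is inactive.
ppGpp is absent, so GixF is inactive.
Required activator GixF is absent, so *pexC* is not transcribed.
So PexC is not produced.
Citrulline is absent, so HolD is active.
Mn²⁺ is present, so UlmU is active.
With repressor HolD bound, *bexN* is not transcribed.
So BexN is not produced.
With no repressor bound, *oxaN* is transcribed.
→ *oxaN* is ON.
Cellobiose is absent, so FubP is active.
Malonate is absent, so LomG is active.
No repressor is bound and FubP and LomG are active, so *fenN* is transcribed.
→ *fenN* is ON.
5 of the 5 genes are transcribed.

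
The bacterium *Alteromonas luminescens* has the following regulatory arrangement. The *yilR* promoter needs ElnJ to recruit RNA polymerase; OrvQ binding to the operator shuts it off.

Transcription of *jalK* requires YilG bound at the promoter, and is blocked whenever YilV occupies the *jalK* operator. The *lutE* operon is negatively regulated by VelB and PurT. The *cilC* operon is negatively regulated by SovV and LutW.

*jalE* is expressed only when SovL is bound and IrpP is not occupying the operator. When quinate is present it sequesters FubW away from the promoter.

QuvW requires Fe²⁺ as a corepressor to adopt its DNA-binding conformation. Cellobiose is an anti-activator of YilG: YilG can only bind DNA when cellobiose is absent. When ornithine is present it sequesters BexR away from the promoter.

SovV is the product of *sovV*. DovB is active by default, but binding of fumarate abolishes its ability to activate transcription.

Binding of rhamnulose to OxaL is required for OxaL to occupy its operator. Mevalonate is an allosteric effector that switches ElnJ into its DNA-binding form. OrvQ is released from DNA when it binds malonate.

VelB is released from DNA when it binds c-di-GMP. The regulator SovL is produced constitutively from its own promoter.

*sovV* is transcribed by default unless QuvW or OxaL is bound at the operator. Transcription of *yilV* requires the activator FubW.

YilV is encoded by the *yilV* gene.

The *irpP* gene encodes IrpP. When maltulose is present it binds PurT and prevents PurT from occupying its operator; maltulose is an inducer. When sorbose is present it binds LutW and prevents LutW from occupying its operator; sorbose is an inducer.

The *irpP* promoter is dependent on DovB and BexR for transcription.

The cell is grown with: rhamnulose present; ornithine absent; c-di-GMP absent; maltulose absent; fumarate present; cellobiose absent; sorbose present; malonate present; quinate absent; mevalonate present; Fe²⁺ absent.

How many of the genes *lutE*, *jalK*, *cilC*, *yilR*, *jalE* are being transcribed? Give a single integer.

c-di-GMP is absent, so VelB is active.
Maltulose is absent, so PurT is active.
With repressor VelB bound, *lutE* is not transcribed.
→ *lutE* is OFF.
Cellobiose is absent, so YilG is active.
Quinate is absent, so FubW is active.
No repressor is bound and FubW is active, so *yilV* is transcribed.
So YilV is produced and active.
With repressor YilV bound, *jalK* is not transcribed.
→ *jalK* is OFF.
Fe²⁺ is absent, so QuvW is inactive.
Rhamnulose is present, so OxaL is active.
With repressor OxaL bound, *sovV* is not transcribed.
So SovV is not produced.
Sorbose is present, so LutW is inactive.
With no repressor bound, *cilC* is transcribed.
→ *cilC* is ON.
Malonate is present, so OrvQ is inactive.
Mevalonate is present, so ElnJ is active.
No repressor is bound and ElnJ is active, so *yilR* is transcribed.
→ *yilR* is ON.
Fumarate is present, so DovB is inactive.
Ornithine is absent, so BexR is active.
Required activator DovB is absent, so *irpP* is not transcribed.
So IrpP is not produced.
SovL is produced constitutively and is active.
No repressor is bound and SovL is active, so *jalE* is transcribed.
→ *jalE* is ON.
3 of the 5 genes are transcribed.

3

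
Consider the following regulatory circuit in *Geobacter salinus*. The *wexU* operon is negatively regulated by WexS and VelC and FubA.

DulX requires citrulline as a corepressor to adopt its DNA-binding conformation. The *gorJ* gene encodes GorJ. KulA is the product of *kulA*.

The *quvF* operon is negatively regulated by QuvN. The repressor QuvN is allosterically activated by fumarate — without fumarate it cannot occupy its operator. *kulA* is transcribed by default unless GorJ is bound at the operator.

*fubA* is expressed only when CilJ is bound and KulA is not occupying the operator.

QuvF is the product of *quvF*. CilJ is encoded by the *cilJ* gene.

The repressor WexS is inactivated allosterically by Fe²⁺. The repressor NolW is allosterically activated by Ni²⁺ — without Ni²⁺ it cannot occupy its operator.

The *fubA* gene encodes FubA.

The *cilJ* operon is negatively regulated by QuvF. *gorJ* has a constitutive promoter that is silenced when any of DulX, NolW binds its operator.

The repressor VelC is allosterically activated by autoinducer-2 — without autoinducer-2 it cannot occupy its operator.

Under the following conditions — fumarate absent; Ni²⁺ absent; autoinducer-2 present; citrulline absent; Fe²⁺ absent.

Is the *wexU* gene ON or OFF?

OFF

Fe²⁺ is absent, so WexS is active.
Autoinducer-2 is present, so VelC is active.
Citrulline is absent, so DulX is inactive.
Ni²⁺ is absent, so NolW is inactive.
With no repressor bound, *gorJ* is transcribed.
So GorJ is produced and active.
With repressor GorJ bound, *kulA* is not transcribed.
So KulA is not produced.
Fumarate is absent, so QuvN is inactive.
With no repressor bound, *quvF* is transcribed.
So QuvF is produced and active.
With repressor QuvF bound, *cilJ* is not transcribed.
So CilJ is not produced.
Required activator CilJ is absent, so *fubA* is not transcribed.
So FubA is not produced.
With repressor WexS bound, *wexU* is not transcribed.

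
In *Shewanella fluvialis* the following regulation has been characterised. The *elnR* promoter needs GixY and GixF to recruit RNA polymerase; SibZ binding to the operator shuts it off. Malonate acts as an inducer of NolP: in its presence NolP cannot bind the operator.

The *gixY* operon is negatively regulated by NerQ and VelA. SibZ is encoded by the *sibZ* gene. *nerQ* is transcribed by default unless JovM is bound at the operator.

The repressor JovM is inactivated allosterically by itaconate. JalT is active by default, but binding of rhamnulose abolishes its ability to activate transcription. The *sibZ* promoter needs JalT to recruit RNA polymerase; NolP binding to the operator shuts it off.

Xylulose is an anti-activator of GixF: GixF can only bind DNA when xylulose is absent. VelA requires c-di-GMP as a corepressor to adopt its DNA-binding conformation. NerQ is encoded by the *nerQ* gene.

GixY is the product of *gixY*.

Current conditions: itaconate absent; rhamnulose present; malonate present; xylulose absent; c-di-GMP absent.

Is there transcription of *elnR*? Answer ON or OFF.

ON

Itaconate is absent, so JovM is active.
With repressor JovM bound, *nerQ* is not transcribed.
So NerQ is not produced.
c-di-GMP is absent, so VelA is inactive.
With no repressor bound, *gixY* is transcribed.
So GixY is produced and active.
Xylulose is absent, so GixF is active.
Malonate is present, so NolP is inactive.
Rhamnulose is present, so JalT is inactive.
Required activator JalT is absent, so *sibZ* is not transcribed.
So SibZ is not produced.
No repressor is bound and GixY and GixF are active, so *elnR* is transcribed.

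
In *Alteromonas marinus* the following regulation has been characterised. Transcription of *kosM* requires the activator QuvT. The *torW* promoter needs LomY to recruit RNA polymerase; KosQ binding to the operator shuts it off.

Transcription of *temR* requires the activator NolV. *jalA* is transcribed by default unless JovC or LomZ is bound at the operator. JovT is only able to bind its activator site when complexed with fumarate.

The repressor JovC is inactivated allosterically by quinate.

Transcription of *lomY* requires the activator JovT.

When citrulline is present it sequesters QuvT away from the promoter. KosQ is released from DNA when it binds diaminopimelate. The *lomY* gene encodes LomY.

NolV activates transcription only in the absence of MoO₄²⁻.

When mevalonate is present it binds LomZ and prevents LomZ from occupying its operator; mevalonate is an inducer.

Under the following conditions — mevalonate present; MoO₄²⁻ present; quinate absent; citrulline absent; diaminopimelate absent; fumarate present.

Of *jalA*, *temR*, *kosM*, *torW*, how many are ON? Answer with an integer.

Quinate is absent, so JovC is active.
Mevalonate is present, so LomZ is inactive.
With repressor JovC bound, *jalA* is not transcribed.
→ *jalA* is OFF.
MoO₄²⁻ is present, so NolV is inactive.
Required activator NolV is absent, so *temR* is not transcribed.
→ *temR* is OFF.
Citrulline is absent, so QuvT is active.
No repressor is bound and QuvT is active, so *kosM* is transcribed.
→ *kosM* is ON.
Diaminopimelate is absent, so KosQ is active.
Fumarate is present, so JovT is active.
No repressor is bound and JovT is active, so *lomY* is transcribed.
So LomY is produced and active.
With repressor KosQ bound, *torW* is not transcribed.
→ *torW* is OFF.
1 of the 4 genes is transcribed.

1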